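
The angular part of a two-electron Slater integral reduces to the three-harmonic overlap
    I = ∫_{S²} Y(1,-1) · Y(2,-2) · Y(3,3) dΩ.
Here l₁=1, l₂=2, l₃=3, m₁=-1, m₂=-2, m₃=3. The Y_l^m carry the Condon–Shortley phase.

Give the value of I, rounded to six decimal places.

Checks pass: Σm=0; 6 even; l₃=3∈[1,3].
(2·1+1)(2·2+1)(2·3+1) = 105
Δ: 0! 2! 4! / 7! → 1/105
sum: t=0:+1/4 = 1/4
3j²(1 2 3; 0 0 0) = Δ·Π!·Σ² = 3/35  (sign -1)
sum: t=0:+1/48 = 1/48
3j²(1 2 3; -1 -2 3) = Δ·Π!·Σ² = 1/7  (sign +1)
combine: 4πI² = 105·3/35·1/7 = 9/7
take √, sign -1: I = -0.31986543

-0.319865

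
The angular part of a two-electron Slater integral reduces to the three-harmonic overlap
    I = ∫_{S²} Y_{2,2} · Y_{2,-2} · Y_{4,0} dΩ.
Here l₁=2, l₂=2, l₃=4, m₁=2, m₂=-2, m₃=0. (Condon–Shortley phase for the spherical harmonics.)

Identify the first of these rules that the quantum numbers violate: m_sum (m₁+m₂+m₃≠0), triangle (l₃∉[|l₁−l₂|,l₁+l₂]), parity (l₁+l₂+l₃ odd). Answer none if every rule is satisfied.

none

m₁+m₂+m₃ = 2 − 2 + 0 = 0  ✓
triangle: |2−2|=0 ≤ l₃=4 ≤ 2+2=4  ✓
parity: l₁+l₂+l₃ = 8 is even  ✓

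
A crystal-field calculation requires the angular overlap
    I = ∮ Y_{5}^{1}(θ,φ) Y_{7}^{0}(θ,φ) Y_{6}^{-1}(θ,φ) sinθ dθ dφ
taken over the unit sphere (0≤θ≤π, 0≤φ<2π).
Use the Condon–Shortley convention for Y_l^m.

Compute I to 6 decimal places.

Checks pass: Σm=0; 18 even; l₃=6∈[2,12].
(2·5+1)(2·7+1)(2·6+1) = 2145
Δ: 6! 4! 8! / 19! → 1/174594420
sum: t=1:−1/4147200 t=2:+1/207360 t=3:−1/82944 t=4:+1/207360 t=5:−1/4147200 = -1/345600
3j²(5 7 6; 0 0 0) = Δ·Π!·Σ² = 420/46189  (sign -1)
sum: t=0:+1/87091200 t=1:−1/1036800 t=2:+1/138240 t=3:−1/124416 t=4:+1/829440 = -1/1814400
3j²(5 7 6; 1 0 -1) = Δ·Π!·Σ² = 64/138567  (sign +1)
combine: 4πI² = 2145·420/46189·64/138567 = 134400/14919047
take √, sign -1: I = -0.02677467

-0.026775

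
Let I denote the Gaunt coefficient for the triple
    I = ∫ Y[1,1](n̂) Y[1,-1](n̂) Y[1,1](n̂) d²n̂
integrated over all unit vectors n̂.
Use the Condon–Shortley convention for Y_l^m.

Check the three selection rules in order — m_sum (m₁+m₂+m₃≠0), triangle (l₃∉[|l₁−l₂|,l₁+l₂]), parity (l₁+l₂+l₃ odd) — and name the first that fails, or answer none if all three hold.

m_sum

m₁+m₂+m₃ = 1 − 1 + 1 = 1  ✗
triangle: |1−1|=0 ≤ l₃=1 ≤ 1+1=2
parity: l₁+l₂+l₃ = 3 is odd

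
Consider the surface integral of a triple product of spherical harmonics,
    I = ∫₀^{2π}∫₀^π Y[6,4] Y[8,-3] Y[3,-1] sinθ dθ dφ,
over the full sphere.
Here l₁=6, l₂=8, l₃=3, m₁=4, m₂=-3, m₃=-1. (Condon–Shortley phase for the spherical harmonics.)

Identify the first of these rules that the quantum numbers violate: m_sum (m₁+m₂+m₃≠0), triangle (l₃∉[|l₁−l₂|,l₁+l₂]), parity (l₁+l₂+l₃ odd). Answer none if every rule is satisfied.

parity

m₁+m₂+m₃ = 4 − 3 − 1 = 0  ✓
triangle: |6−8|=2 ≤ l₃=3 ≤ 6+8=14  ✓
parity: l₁+l₂+l₃ = 17 is odd  ✗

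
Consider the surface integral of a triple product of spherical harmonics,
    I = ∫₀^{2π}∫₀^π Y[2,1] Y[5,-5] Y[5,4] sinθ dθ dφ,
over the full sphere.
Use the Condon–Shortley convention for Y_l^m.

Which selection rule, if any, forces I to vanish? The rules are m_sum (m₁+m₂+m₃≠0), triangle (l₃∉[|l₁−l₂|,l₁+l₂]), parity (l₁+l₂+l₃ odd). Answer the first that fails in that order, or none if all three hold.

none

m₁+m₂+m₃ = 1 − 5 + 4 = 0  ✓
triangle: |2−5|=3 ≤ l₃=5 ≤ 2+5=7  ✓
parity: l₁+l₂+l₃ = 12 is even  ✓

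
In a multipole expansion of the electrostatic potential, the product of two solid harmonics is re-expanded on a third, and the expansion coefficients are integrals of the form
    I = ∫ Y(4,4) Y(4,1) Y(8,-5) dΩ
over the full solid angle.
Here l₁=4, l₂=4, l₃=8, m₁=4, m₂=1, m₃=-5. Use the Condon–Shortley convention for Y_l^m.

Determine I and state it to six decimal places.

m-sum 0 ✓  L=16 even ✓  0≤8≤8 ✓
Π(2lᵢ+1) = 9×9×17 = 1377
triangle coeff Δ(4,4,8) = 1/218790
Σ_t [0,0]: t=0:+1/331776 = 1/331776
(3j)²=490/21879 [(4 4 8; 0 0 0)], sign=+1
Σ_t [0,0]: t=0:+1/29030400 = 1/29030400
(3j)²=1/170 [(4 4 8; 4 1 -5)], sign=-1
⇒ 4πI² = 441/2431
I = (-1)√(441/2431/(4π)) = -0.12014948

-0.120149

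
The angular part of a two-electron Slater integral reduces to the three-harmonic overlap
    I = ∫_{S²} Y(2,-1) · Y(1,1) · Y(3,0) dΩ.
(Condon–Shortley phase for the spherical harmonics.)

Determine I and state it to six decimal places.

0.143048

Rules hold: Σm=0, L=6 even, 1≤3≤3.
N = 5·3·7 = 105
Δ = 0!·4!·2!/7! = 1/105
Racah Σ t=0..0: t=0:+1/4 = 1/4
⇒ 3j(2 1 3; 0 0 0)² = 3/35, sgn -1
Racah Σ t=0..0: t=0:+1/12 = 1/12
⇒ 3j(2 1 3; -1 1 0)² = 1/35, sgn -1
4πI² = N·(3j₀)²·(3jₘ)² = 9/35
I = +1·√(0.257143/4π) = 0.14304817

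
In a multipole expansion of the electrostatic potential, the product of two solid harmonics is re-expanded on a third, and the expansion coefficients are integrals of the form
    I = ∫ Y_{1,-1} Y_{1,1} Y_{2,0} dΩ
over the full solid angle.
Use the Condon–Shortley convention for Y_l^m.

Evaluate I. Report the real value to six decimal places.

Rules hold: Σm=0, L=4 even, 0≤2≤2.
N = 3·3·5 = 45
Δ = 0!·2!·2!/5! = 1/30
Racah Σ t=0..0: t=0:+1/1 = 1/1
⇒ 3j(1 1 2; 0 0 0)² = 2/15, sgn +1
Racah Σ t=0..0: t=0:+1/4 = 1/4
⇒ 3j(1 1 2; -1 1 0)² = 1/30, sgn +1
4πI² = N·(3j₀)²·(3jₘ)² = 1/5
I = +1·√(0.2/4π) = 0.12615663

0.126157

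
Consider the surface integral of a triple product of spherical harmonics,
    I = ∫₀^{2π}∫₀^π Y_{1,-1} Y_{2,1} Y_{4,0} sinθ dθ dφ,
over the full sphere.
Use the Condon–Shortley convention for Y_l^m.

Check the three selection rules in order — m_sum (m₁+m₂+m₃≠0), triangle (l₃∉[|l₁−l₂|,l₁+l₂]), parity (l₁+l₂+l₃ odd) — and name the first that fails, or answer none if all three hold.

triangle

m₁+m₂+m₃ = -1 + 1 + 0 = 0  ✓
triangle: |1−2|=1 ≤ l₃=4 ≤ 1+2=3  ✗
parity: l₁+l₂+l₃ = 7 is odd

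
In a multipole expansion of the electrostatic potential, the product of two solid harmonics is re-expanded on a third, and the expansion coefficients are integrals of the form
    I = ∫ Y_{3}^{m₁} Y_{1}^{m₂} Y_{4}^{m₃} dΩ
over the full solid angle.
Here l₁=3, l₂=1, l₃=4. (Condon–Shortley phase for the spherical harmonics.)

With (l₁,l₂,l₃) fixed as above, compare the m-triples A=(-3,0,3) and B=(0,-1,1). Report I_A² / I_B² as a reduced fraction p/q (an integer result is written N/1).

l's match ⇒ only the (l;m) 3-j factors differ between A and B.
A: triangle coeff Δ(3,1,4) = 1/252; Σ_t [0,0]: t=0:+1/720 = 1/720; (3j)²=1/36 [(3 1 4; -3 0 3)], sign=-1
B: triangle coeff Δ(3,1,4) = 1/252; Σ_t [0,0]: t=0:+1/72 = 1/72; (3j)²=5/126 [(3 1 4; 0 -1 1)], sign=-1
I_A²/I_B² = (1/36)/(5/126) = 7/10

7/10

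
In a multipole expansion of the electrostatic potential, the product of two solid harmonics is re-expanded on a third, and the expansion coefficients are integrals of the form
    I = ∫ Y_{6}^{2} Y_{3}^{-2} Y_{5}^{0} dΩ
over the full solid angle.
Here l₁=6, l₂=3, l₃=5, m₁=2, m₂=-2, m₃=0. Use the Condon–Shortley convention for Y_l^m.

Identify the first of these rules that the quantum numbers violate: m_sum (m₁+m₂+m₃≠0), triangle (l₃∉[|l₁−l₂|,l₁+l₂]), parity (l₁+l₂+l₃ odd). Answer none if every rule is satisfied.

m₁+m₂+m₃ = 2 − 2 + 0 = 0  ✓
triangle: |6−3|=3 ≤ l₃=5 ≤ 6+3=9  ✓
parity: l₁+l₂+l₃ = 14 is even  ✓

none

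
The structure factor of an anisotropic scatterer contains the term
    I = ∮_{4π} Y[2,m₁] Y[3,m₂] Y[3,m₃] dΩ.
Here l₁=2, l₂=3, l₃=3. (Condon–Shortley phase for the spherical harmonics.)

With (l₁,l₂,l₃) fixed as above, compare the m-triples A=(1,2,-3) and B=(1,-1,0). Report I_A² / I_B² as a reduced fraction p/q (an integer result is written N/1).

25/2

Same 2,3,3: normalisation and zero-m 3j drop out of the ratio.
A: Δ: 2! 2! 4! / 9! → 1/3780; sum: t=1:−1/48 = -1/48; 3j²(2 3 3; 1 2 -3) = Δ·Π!·Σ² = 5/84  (sign -1)
B: Δ: 2! 2! 4! / 9! → 1/3780; sum: t=0:+1/8 t=1:−1/12 = 1/24; 3j²(2 3 3; 1 -1 0) = Δ·Π!·Σ² = 1/210  (sign -1)
I_A²/I_B² = (5/84)/(1/210) = 25/2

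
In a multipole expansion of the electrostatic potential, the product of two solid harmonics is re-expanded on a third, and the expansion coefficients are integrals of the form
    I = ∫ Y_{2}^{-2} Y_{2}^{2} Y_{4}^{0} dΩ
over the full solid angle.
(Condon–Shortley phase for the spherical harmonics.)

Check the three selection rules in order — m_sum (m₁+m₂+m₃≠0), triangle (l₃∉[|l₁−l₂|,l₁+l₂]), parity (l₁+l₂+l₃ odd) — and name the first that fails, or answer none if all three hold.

azimuthal sum: -2 + 2 + 0 = 0  ✓
0 ≤ 4 ≤ 4 (triangle on l)  ✓
L = 2 + 2 + 4 = 8 (even)  ✓

none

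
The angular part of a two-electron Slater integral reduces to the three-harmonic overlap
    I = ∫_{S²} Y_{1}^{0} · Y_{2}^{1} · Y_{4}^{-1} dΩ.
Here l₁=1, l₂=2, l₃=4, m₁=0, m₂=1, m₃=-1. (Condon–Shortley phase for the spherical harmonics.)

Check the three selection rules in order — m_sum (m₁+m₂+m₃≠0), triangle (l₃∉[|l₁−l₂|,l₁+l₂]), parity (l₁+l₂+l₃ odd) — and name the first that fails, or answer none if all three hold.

Σmᵢ = 0  ✓
l₃∈[|l₁−l₂|,l₁+l₂]=[1,3], have l₃=4  ✗
Σlᵢ = 7 ⇒ odd

triangle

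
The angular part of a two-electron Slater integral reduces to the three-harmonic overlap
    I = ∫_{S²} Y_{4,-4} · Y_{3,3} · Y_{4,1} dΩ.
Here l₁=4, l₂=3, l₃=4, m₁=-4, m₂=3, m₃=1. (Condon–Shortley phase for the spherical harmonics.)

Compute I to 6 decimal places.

l₁+l₂+l₃=11 is odd: 3j(l;000)=0 ⇒ I=0

0.000000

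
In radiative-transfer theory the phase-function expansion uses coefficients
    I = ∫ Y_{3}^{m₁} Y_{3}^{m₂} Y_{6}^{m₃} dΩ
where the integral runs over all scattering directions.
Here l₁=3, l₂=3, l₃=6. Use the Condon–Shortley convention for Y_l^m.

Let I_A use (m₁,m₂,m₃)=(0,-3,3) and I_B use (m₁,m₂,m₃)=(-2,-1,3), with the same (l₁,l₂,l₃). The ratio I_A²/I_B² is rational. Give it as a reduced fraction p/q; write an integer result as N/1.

l's match ⇒ only the (l;m) 3-j factors differ between A and B.
A: triangle coeff Δ(3,3,6) = 1/12012; Σ_t [0,0]: t=0:+1/25920 = 1/25920; (3j)²=1/143 [(3 3 6; 0 -3 3)], sign=-1
B: triangle coeff Δ(3,3,6) = 1/12012; Σ_t [0,0]: t=0:+1/5760 = 1/5760; (3j)²=9/286 [(3 3 6; -2 -1 3)], sign=-1
I_A²/I_B² = (1/143)/(9/286) = 2/9

2/9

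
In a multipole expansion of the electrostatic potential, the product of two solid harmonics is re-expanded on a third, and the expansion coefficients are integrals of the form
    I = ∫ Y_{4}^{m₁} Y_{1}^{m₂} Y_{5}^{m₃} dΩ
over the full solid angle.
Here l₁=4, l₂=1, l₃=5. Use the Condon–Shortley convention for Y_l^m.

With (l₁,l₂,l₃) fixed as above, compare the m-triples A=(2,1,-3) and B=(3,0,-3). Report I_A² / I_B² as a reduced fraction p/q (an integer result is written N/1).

Same 4,1,5: normalisation and zero-m 3j drop out of the ratio.
A: Δ: 0! 8! 2! / 11! → 1/495; sum: t=0:+1/2880 = 1/2880; 3j²(4 1 5; 2 1 -3) = Δ·Π!·Σ² = 28/495  (sign +1)
B: Δ: 0! 8! 2! / 11! → 1/495; sum: t=0:+1/5040 = 1/5040; 3j²(4 1 5; 3 0 -3) = Δ·Π!·Σ² = 16/495  (sign +1)
I_A²/I_B² = (28/495)/(16/495) = 7/4

7/4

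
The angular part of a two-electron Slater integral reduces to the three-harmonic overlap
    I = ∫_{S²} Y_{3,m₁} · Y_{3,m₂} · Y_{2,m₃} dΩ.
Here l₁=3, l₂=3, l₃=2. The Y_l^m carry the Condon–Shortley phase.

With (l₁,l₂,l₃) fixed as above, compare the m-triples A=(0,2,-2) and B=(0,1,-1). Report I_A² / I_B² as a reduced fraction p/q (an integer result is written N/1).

10/1

Shared (l₁,l₂,l₃)=(3,3,2): N and (l;000)² cancel in I_A²/I_B².
A: Δ = 4!·2!·2!/9! = 1/3780; Racah Σ t=3..3: t=3:−1/24 = -1/24; ⇒ 3j(3 3 2; 0 2 -2)² = 1/21, sgn -1
B: Δ = 4!·2!·2!/9! = 1/3780; Racah Σ t=2..3: t=2:+1/8 t=3:−1/12 = 1/24; ⇒ 3j(3 3 2; 0 1 -1)² = 1/210, sgn -1
I_A²/I_B² = (1/21)/(1/210) = 10/1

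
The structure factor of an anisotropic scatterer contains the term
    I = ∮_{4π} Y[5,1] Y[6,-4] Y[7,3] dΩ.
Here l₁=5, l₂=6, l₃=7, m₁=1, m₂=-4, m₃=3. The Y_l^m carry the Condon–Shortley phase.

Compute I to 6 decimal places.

m-sum 0 ✓  L=18 even ✓  1≤7≤11 ✓
Π(2lᵢ+1) = 11×13×15 = 2145
triangle coeff Δ(5,6,7) = 1/174594420
Σ_t [0,4]: t=0:+1/4147200 t=1:−1/207360 t=2:+1/82944 t=3:−1/207360 t=4:+1/4147200 = 1/345600
(3j)²=420/46189 [(5 6 7; 0 0 0)], sign=-1
Σ_t [0,2]: t=0:+1/1658880 t=1:−1/1088640 t=2:+1/7741440 = -13/69672960
(3j)²=325/149226 [(5 6 7; 1 -4 3)], sign=-1
⇒ 4πI² = 48750/1147619
I = (+1)√(48750/1147619/(4π)) = 0.05814114

0.058141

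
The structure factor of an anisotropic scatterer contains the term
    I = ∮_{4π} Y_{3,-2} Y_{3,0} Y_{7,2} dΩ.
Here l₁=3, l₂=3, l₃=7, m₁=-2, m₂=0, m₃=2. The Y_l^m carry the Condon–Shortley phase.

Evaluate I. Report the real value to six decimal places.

|3−3|≤7≤3+3 violated ⇒ I = 0

0.000000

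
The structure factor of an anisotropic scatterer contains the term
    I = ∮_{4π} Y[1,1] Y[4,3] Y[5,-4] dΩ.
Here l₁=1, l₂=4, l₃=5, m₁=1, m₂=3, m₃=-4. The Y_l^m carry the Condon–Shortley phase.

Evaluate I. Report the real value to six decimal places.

0.294638

m-sum 0 ✓  L=10 even ✓  3≤5≤5 ✓
Π(2lᵢ+1) = 3×9×11 = 297
triangle coeff Δ(1,4,5) = 1/495
Σ_t [0,0]: t=0:+1/576 = 1/576
(3j)²=5/99 [(1 4 5; 0 0 0)], sign=-1
Σ_t [0,0]: t=0:+1/10080 = 1/10080
(3j)²=4/55 [(1 4 5; 1 3 -4)], sign=-1
⇒ 4πI² = 12/11
I = (+1)√(12/11/(4π)) = 0.29463840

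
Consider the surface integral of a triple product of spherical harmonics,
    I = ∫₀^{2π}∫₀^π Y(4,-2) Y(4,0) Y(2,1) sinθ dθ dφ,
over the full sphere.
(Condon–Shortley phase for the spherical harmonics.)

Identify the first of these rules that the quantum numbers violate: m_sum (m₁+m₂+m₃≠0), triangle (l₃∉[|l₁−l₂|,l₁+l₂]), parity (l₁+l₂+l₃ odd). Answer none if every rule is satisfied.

m_sum

azimuthal sum: -2 + 0 + 1 = -1  ✗
0 ≤ 2 ≤ 8 (triangle on l)
L = 4 + 4 + 2 = 10 (even)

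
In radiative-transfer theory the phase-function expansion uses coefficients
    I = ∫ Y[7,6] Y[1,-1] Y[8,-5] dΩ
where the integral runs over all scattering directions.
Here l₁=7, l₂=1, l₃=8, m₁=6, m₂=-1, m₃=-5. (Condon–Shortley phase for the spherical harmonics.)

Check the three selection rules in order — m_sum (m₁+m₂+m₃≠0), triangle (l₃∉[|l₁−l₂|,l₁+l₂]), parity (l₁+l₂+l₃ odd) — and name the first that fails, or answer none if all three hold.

none

azimuthal sum: 6 − 1 − 5 = 0  ✓
6 ≤ 8 ≤ 8 (triangle on l)  ✓
L = 7 + 1 + 8 = 16 (even)  ✓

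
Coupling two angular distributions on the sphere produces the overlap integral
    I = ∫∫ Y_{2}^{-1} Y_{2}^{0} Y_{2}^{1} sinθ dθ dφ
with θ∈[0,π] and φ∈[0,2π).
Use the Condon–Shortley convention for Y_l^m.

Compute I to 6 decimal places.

-0.090112

m-sum 0 ✓  L=6 even ✓  0≤2≤4 ✓
Π(2lᵢ+1) = 5×5×5 = 125
triangle coeff Δ(2,2,2) = 1/630
Σ_t [0,2]: t=0:+1/8 t=1:−1/1 t=2:+1/8 = -3/4
(3j)²=2/35 [(2 2 2; 0 0 0)], sign=-1
Σ_t [1,2]: t=1:−1/2 t=2:+1/4 = -1/4
(3j)²=1/70 [(2 2 2; -1 0 1)], sign=+1
⇒ 4πI² = 5/49
I = (-1)√(5/49/(4π)) = -0.09011188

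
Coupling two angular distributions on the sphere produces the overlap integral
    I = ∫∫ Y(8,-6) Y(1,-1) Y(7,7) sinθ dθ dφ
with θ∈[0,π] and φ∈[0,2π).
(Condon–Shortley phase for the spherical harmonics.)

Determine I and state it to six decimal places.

Rules hold: Σm=0, L=16 even, 7≤7≤9.
N = 17·3·15 = 765
Δ = 2!·14!·0!/17! = 1/2040
Racah Σ t=1..1: t=1:−1/25401600 = -1/25401600
⇒ 3j(8 1 7; 0 0 0)² = 8/255, sgn +1
Racah Σ t=0..0: t=0:+1/174356582400 = 1/174356582400
⇒ 3j(8 1 7; -6 -1 7)² = 1/2040, sgn +1
4πI² = N·(3j₀)²·(3jₘ)² = 1/85
I = +1·√(0.0117647/4π) = 0.03059748

0.030597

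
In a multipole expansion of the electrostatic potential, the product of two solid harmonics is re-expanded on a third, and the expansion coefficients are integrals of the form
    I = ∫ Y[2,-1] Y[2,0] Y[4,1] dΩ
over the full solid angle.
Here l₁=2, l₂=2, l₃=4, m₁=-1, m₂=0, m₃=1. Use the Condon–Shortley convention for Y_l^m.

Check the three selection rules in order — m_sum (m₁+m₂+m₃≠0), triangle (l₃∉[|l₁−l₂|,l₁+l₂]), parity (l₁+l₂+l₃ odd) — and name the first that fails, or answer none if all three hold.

none

Σmᵢ = 0  ✓
l₃∈[|l₁−l₂|,l₁+l₂]=[0,4], have l₃=4  ✓
Σlᵢ = 8 ⇒ even  ✓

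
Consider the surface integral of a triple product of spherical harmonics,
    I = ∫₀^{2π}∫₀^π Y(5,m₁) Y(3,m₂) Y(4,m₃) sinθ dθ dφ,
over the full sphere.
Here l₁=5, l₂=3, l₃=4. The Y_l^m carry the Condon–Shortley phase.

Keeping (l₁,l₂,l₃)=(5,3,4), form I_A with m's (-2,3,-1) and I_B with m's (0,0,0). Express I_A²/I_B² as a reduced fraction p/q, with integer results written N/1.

35/24

Shared (l₁,l₂,l₃)=(5,3,4): N and (l;000)² cancel in I_A²/I_B².
A: Δ = 4!·6!·2!/13! = 1/180180; Racah Σ t=4..4: t=4:+1/1728 = 1/1728; ⇒ 3j(5 3 4; -2 3 -1)² = 25/858, sgn -1
B: Δ = 4!·6!·2!/13! = 1/180180; Racah Σ t=1..3: t=1:−1/576 t=2:+1/144 t=3:−1/576 = 1/288; ⇒ 3j(5 3 4; 0 0 0)² = 20/1001, sgn +1
I_A²/I_B² = (25/858)/(20/1001) = 35/24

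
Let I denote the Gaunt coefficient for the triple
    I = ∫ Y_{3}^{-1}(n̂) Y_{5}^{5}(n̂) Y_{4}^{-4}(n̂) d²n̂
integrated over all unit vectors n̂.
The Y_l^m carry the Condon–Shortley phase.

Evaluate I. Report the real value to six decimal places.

0.189625

m-sum 0 ✓  L=12 even ✓  2≤4≤8 ✓
Π(2lᵢ+1) = 7×11×9 = 693
triangle coeff Δ(3,5,4) = 1/180180
Σ_t [1,3]: t=1:−1/576 t=2:+1/144 t=3:−1/576 = 1/288
(3j)²=20/1001 [(3 5 4; 0 0 0)], sign=+1
Σ_t [4,4]: t=4:+1/34560 = 1/34560
(3j)²=14/429 [(3 5 4; -1 5 -4)], sign=+1
⇒ 4πI² = 840/1859
I = (+1)√(840/1859/(4π)) = 0.18962475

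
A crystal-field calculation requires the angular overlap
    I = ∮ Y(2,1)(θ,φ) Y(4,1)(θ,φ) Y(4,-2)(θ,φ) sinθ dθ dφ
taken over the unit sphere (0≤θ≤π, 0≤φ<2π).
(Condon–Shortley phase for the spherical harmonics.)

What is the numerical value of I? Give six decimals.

0.127700

Rules hold: Σm=0, L=10 even, 2≤4≤6.
N = 5·9·9 = 405
Δ = 2!·2!·6!/11! = 1/13860
Racah Σ t=0..2: t=0:+1/192 t=1:−1/36 t=2:+1/192 = -5/288
⇒ 3j(2 4 4; 0 0 0)² = 20/693, sgn -1
Racah Σ t=0..1: t=0:+1/240 t=1:−1/96 = -1/160
⇒ 3j(2 4 4; 1 1 -2)² = 27/1540, sgn -1
4πI² = N·(3j₀)²·(3jₘ)² = 1215/5929
I = +1·√(0.204925/4π) = 0.12770047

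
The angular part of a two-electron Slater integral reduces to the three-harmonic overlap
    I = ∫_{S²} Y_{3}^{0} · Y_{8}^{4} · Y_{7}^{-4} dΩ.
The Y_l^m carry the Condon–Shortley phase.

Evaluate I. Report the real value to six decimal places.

-0.033430

Checks pass: Σm=0; 18 even; l₃=7∈[5,11].
(2·3+1)(2·8+1)(2·7+1) = 1785
Δ: 4! 2! 12! / 19! → 1/5290740
sum: t=1:−1/7257600 t=2:+1/2073600 t=3:−1/7257600 = 1/4838400
3j²(3 8 7; 0 0 0) = Δ·Π!·Σ² = 252/20995  (sign -1)
sum: t=1:−1/479001600 t=2:+1/29030400 t=3:−1/26127360 = -17/2874009600
3j²(3 8 7; 0 4 -4) = Δ·Π!·Σ² = 17/25935  (sign +1)
combine: 4πI² = 1785·252/20995·17/25935 = 4284/305045
take √, sign -1: I = -0.03343011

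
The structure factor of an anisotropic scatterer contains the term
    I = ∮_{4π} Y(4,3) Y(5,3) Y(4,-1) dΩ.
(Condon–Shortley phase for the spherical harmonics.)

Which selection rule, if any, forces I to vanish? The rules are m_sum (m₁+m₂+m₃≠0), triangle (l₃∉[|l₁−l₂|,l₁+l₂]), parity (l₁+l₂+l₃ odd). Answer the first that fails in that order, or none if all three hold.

azimuthal sum: 3 + 3 − 1 = 5  ✗
1 ≤ 4 ≤ 9 (triangle on l)
L = 4 + 5 + 4 = 13 (odd)

m_sum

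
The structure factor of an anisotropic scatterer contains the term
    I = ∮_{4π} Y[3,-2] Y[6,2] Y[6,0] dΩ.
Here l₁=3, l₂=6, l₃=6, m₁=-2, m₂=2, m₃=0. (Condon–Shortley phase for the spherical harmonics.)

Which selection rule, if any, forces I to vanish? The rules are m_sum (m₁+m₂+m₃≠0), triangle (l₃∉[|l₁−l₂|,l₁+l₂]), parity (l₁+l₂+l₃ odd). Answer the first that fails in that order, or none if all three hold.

parity

Σmᵢ = 0  ✓
l₃∈[|l₁−l₂|,l₁+l₂]=[3,9], have l₃=6  ✓
Σlᵢ = 15 ⇒ odd  ✗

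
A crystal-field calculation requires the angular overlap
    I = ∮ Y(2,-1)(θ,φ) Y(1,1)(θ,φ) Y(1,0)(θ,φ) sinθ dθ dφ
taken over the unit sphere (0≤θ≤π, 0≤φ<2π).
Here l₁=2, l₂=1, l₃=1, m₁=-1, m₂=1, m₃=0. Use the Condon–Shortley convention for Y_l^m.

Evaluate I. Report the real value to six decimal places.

-0.218510

Checks pass: Σm=0; 4 even; l₃=1∈[1,3].
(2·2+1)(2·1+1)(2·1+1) = 45
Δ: 2! 2! 0! / 5! → 1/30
sum: t=1:−1/1 = -1/1
3j²(2 1 1; 0 0 0) = Δ·Π!·Σ² = 2/15  (sign +1)
sum: t=2:+1/2 = 1/2
3j²(2 1 1; -1 1 0) = Δ·Π!·Σ² = 1/10  (sign -1)
combine: 4πI² = 45·2/15·1/10 = 3/5
take √, sign -1: I = -0.21850969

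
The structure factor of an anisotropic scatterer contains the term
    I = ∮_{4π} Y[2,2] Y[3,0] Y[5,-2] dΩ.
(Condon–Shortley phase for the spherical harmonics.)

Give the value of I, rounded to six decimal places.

0.141758

Rules hold: Σm=0, L=10 even, 1≤5≤5.
N = 5·7·11 = 385
Δ = 0!·4!·6!/11! = 1/2310
Racah Σ t=0..0: t=0:+1/144 = 1/144
⇒ 3j(2 3 5; 0 0 0)² = 10/231, sgn -1
Racah Σ t=0..0: t=0:+1/864 = 1/864
⇒ 3j(2 3 5; 2 0 -2)² = 1/66, sgn -1
4πI² = N·(3j₀)²·(3jₘ)² = 25/99
I = +1·√(0.252525/4π) = 0.14175797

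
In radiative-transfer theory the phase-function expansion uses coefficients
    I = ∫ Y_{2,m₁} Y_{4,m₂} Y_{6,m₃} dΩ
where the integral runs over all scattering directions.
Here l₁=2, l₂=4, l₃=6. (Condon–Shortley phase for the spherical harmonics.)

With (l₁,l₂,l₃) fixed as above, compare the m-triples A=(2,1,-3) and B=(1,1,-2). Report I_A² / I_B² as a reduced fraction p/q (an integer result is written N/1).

Same 2,4,6: normalisation and zero-m 3j drop out of the ratio.
A: Δ: 0! 4! 8! / 13! → 1/6435; sum: t=0:+1/17280 = 1/17280; 3j²(2 4 6; 2 1 -3) = Δ·Π!·Σ² = 14/715  (sign -1)
B: Δ: 0! 4! 8! / 13! → 1/6435; sum: t=0:+1/4320 = 1/4320; 3j²(2 4 6; 1 1 -2) = Δ·Π!·Σ² = 224/6435  (sign +1)
I_A²/I_B² = (14/715)/(224/6435) = 9/16

9/16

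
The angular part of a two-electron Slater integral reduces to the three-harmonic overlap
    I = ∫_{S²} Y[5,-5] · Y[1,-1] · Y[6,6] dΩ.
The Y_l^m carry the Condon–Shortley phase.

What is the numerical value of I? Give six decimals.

Checks pass: Σm=0; 12 even; l₃=6∈[4,6].
(2·5+1)(2·1+1)(2·6+1) = 429
Δ: 0! 10! 2! / 13! → 1/858
sum: t=0:+1/14400 = 1/14400
3j²(5 1 6; 0 0 0) = Δ·Π!·Σ² = 6/143  (sign +1)
sum: t=0:+1/7257600 = 1/7257600
3j²(5 1 6; -5 -1 6) = Δ·Π!·Σ² = 1/13  (sign +1)
combine: 4πI² = 429·6/143·1/13 = 18/13
take √, sign +1: I = 0.33194004

0.331940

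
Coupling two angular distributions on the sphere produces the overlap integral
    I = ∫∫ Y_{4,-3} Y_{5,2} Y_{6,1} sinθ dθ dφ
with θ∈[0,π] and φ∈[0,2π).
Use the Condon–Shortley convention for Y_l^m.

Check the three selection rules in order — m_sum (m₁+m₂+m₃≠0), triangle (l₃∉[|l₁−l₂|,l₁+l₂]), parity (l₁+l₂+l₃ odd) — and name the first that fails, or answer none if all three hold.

parity

m₁+m₂+m₃ = -3 + 2 + 1 = 0  ✓
triangle: |4−5|=1 ≤ l₃=6 ≤ 4+5=9  ✓
parity: l₁+l₂+l₃ = 15 is odd  ✗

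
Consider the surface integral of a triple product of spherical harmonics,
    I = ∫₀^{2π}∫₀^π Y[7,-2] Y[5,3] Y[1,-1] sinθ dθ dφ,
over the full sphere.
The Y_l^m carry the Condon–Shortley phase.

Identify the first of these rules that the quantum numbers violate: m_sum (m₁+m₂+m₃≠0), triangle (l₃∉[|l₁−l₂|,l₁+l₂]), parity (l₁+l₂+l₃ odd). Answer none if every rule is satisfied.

triangle

m₁+m₂+m₃ = -2 + 3 − 1 = 0  ✓
triangle: |7−5|=2 ≤ l₃=1 ≤ 7+5=12  ✗
parity: l₁+l₂+l₃ = 13 is odd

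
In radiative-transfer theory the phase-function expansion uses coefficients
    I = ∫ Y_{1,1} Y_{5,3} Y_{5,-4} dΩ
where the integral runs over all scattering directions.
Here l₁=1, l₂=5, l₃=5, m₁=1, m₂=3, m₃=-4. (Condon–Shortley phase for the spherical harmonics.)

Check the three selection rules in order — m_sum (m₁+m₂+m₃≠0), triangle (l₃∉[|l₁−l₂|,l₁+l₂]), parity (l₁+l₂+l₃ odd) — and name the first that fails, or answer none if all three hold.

azimuthal sum: 1 + 3 − 4 = 0  ✓
4 ≤ 5 ≤ 6 (triangle on l)  ✓
L = 1 + 5 + 5 = 11 (odd)  ✗

parity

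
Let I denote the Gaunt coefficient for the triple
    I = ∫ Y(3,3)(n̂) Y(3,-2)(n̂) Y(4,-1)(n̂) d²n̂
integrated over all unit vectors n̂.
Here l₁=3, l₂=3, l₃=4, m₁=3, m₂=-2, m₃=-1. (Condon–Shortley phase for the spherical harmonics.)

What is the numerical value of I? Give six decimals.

0.140463

Rules hold: Σm=0, L=10 even, 0≤4≤6.
N = 7·7·9 = 441
Δ = 2!·4!·4!/11! = 1/34650
Racah Σ t=0..2: t=0:+1/72 t=1:−1/16 t=2:+1/72 = -5/144
⇒ 3j(3 3 4; 0 0 0)² = 2/77, sgn -1
Racah Σ t=0..0: t=0:+1/288 = 1/288
⇒ 3j(3 3 4; 3 -2 -1)² = 5/231, sgn -1
4πI² = N·(3j₀)²·(3jₘ)² = 30/121
I = +1·√(0.247934/4π) = 0.14046335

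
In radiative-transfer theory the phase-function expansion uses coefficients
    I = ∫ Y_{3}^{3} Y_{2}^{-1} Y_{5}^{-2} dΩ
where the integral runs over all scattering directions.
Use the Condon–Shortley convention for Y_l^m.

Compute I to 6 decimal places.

0.063396

m-sum 0 ✓  L=10 even ✓  1≤5≤5 ✓
Π(2lᵢ+1) = 7×5×11 = 385
triangle coeff Δ(3,2,5) = 1/2310
Σ_t [0,0]: t=0:+1/144 = 1/144
(3j)²=10/231 [(3 2 5; 0 0 0)], sign=-1
Σ_t [0,0]: t=0:+1/4320 = 1/4320
(3j)²=1/330 [(3 2 5; 3 -1 -2)], sign=-1
⇒ 4πI² = 5/99
I = (+1)√(5/99/(4π)) = 0.06339609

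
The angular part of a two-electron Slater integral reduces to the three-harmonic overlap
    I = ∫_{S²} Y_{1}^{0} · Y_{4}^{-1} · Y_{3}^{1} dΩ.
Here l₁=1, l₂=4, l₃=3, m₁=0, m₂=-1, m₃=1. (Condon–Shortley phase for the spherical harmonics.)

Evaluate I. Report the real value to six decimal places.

Checks pass: Σm=0; 8 even; l₃=3∈[3,5].
(2·1+1)(2·4+1)(2·3+1) = 189
Δ: 2! 0! 6! / 9! → 1/252
sum: t=1:−1/36 = -1/36
3j²(1 4 3; 0 0 0) = Δ·Π!·Σ² = 4/63  (sign +1)
sum: t=1:−1/48 = -1/48
3j²(1 4 3; 0 -1 1) = Δ·Π!·Σ² = 5/84  (sign -1)
combine: 4πI² = 189·4/63·5/84 = 5/7
take √, sign -1: I = -0.23841361

-0.238414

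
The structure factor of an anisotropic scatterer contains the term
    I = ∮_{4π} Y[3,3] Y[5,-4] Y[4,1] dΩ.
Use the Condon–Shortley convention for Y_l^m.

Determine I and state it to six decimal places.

m-sum 0 ✓  L=12 even ✓  2≤4≤8 ✓
Π(2lᵢ+1) = 7×11×9 = 693
triangle coeff Δ(3,5,4) = 1/180180
Σ_t [1,3]: t=1:−1/576 t=2:+1/144 t=3:−1/576 = 1/288
(3j)²=20/1001 [(3 5 4; 0 0 0)], sign=+1
Σ_t [0,0]: t=0:+1/5760 = 1/5760
(3j)²=9/286 [(3 5 4; 3 -4 1)], sign=-1
⇒ 4πI² = 810/1859
I = (-1)√(810/1859/(4π)) = -0.18620781

-0.186208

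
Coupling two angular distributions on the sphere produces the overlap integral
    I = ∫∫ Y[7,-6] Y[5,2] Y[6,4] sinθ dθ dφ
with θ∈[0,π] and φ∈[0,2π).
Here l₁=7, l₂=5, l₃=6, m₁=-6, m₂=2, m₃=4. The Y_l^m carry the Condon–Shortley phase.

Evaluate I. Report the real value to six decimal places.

0.020011

Rules hold: Σm=0, L=18 even, 2≤6≤12.
N = 15·11·13 = 2145
Δ = 6!·8!·4!/19! = 1/174594420
Racah Σ t=1..5: t=1:−1/4147200 t=2:+1/207360 t=3:−1/82944 t=4:+1/207360 t=5:−1/4147200 = -1/345600
⇒ 3j(7 5 6; 0 0 0)² = 420/46189, sgn -1
Racah Σ t=5..6: t=5:−1/19353600 t=6:+1/21772800 = -1/174182400
⇒ 3j(7 5 6; -6 2 4)² = 1/3876, sgn -1
4πI² = N·(3j₀)²·(3jₘ)² = 525/104329
I = +1·√(0.00503216/4π) = 0.02001116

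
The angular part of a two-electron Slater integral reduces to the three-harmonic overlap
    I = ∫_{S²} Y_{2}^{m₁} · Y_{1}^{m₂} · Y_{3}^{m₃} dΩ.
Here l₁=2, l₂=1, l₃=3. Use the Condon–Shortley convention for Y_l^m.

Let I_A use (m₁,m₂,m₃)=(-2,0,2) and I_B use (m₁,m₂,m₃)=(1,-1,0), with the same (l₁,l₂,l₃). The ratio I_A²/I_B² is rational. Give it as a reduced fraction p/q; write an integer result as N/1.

l's match ⇒ only the (l;m) 3-j factors differ between A and B.
A: triangle coeff Δ(2,1,3) = 1/105; Σ_t [0,0]: t=0:+1/24 = 1/24; (3j)²=1/21 [(2 1 3; -2 0 2)], sign=-1
B: triangle coeff Δ(2,1,3) = 1/105; Σ_t [0,0]: t=0:+1/12 = 1/12; (3j)²=1/35 [(2 1 3; 1 -1 0)], sign=-1
I_A²/I_B² = (1/21)/(1/35) = 5/3

5/3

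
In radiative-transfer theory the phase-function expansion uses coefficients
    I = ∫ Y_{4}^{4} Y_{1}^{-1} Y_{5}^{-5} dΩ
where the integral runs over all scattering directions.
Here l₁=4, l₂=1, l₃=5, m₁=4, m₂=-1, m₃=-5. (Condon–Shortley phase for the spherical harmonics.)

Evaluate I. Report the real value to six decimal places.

Σmᵢ = -2 ≠ 0, so the φ-integral vanishes; I = 0

0.000000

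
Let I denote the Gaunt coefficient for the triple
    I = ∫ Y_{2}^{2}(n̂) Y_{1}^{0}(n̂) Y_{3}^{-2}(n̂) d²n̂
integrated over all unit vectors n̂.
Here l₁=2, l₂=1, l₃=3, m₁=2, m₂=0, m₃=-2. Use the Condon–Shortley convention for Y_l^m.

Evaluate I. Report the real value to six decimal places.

Checks pass: Σm=0; 6 even; l₃=3∈[1,3].
(2·2+1)(2·1+1)(2·3+1) = 105
Δ: 0! 4! 2! / 7! → 1/105
sum: t=0:+1/4 = 1/4
3j²(2 1 3; 0 0 0) = Δ·Π!·Σ² = 3/35  (sign -1)
sum: t=0:+1/24 = 1/24
3j²(2 1 3; 2 0 -2) = Δ·Π!·Σ² = 1/21  (sign -1)
combine: 4πI² = 105·3/35·1/21 = 3/7
take √, sign +1: I = 0.18467439

0.184674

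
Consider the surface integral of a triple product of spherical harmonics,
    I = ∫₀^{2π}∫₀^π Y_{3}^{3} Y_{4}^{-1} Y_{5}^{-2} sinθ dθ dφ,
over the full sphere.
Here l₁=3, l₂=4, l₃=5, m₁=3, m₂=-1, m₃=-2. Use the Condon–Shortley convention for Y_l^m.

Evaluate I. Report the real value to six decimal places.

-0.179179

Rules hold: Σm=0, L=12 even, 1≤5≤7.
N = 7·9·11 = 693
Δ = 2!·4!·6!/13! = 1/180180
Racah Σ t=0..2: t=0:+1/576 t=1:−1/144 t=2:+1/576 = -1/288
⇒ 3j(3 4 5; 0 0 0)² = 20/1001, sgn +1
Racah Σ t=0..0: t=0:+1/1728 = 1/1728
⇒ 3j(3 4 5; 3 -1 -2)² = 25/858, sgn -1
4πI² = N·(3j₀)²·(3jₘ)² = 750/1859
I = -1·√(0.403443/4π) = -0.17917854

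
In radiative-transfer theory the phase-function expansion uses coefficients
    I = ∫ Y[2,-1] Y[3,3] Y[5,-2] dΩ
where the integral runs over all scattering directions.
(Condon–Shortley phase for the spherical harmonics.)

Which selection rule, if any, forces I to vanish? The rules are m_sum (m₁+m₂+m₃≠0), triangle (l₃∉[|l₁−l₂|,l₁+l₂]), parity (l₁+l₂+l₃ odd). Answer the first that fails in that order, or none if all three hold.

none

azimuthal sum: -1 + 3 − 2 = 0  ✓
1 ≤ 5 ≤ 5 (triangle on l)  ✓
L = 2 + 3 + 5 = 10 (even)  ✓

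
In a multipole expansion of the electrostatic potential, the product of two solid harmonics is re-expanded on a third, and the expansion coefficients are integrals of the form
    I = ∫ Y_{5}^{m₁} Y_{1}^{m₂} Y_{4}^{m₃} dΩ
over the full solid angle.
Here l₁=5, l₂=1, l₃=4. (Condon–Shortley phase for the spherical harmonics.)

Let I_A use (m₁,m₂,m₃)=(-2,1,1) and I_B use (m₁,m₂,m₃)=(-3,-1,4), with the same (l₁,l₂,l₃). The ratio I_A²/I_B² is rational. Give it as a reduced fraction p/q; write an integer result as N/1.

Shared (l₁,l₂,l₃)=(5,1,4): N and (l;000)² cancel in I_A²/I_B².
A: Δ = 2!·8!·0!/11! = 1/495; Racah Σ t=2..2: t=2:+1/1440 = 1/1440; ⇒ 3j(5 1 4; -2 1 1)² = 7/165, sgn -1
B: Δ = 2!·8!·0!/11! = 1/495; Racah Σ t=0..0: t=0:+1/80640 = 1/80640; ⇒ 3j(5 1 4; -3 -1 4)² = 1/495, sgn +1
I_A²/I_B² = (7/165)/(1/495) = 21/1

21/1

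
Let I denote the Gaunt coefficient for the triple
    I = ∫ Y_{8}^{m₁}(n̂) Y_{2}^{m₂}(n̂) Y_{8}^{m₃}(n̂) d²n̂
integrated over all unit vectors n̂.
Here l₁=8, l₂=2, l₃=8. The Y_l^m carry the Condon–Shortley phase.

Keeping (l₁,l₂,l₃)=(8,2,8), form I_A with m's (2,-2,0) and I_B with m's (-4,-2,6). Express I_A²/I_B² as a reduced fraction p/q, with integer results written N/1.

Same 8,2,8: normalisation and zero-m 3j drop out of the ratio.
A: Δ: 2! 14! 2! / 19! → 1/348840; sum: t=0:+1/116121600 = 1/116121600; 3j²(8 2 8; 2 -2 0) = Δ·Π!·Σ² = 7/323  (sign +1)
B: Δ: 2! 14! 2! / 19! → 1/348840; sum: t=0:+1/3832012800 = 1/3832012800; 3j²(8 2 8; -4 -2 6) = Δ·Π!·Σ² = 91/9690  (sign +1)
I_A²/I_B² = (7/323)/(91/9690) = 30/13

30/13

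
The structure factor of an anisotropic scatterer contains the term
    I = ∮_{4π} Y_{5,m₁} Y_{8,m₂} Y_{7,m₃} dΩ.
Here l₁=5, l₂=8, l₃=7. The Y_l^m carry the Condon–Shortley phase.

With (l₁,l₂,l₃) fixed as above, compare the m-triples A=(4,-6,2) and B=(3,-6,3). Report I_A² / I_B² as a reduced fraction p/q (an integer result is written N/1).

16/1

Shared (l₁,l₂,l₃)=(5,8,7): N and (l;000)² cancel in I_A²/I_B².
A: Δ = 6!·4!·10!/21! = 1/814773960; Racah Σ t=0..1: t=0:+1/348364800 t=1:−1/1045094400 = 1/522547200; ⇒ 3j(5 8 7; 4 -6 2)² = 4/323, sgn -1
B: Δ = 6!·4!·10!/21! = 1/814773960; Racah Σ t=0..2: t=0:+1/232243200 t=1:−1/261273600 t=2:+1/4180377600 = 1/1393459200; ⇒ 3j(5 8 7; 3 -6 3)² = 1/1292, sgn +1
I_A²/I_B² = (4/323)/(1/1292) = 16/1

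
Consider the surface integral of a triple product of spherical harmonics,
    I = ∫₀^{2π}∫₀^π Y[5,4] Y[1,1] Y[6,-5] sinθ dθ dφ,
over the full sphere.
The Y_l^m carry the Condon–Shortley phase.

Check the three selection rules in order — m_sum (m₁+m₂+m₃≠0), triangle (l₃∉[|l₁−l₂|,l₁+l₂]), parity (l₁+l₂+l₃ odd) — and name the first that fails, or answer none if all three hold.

none

azimuthal sum: 4 + 1 − 5 = 0  ✓
4 ≤ 6 ≤ 6 (triangle on l)  ✓
L = 5 + 1 + 6 = 12 (even)  ✓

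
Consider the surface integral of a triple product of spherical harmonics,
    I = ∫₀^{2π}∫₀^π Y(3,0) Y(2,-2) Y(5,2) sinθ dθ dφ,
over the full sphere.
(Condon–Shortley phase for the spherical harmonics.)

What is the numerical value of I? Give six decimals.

0.141758

Rules hold: Σm=0, L=10 even, 1≤5≤5.
N = 7·5·11 = 385
Δ = 0!·6!·4!/11! = 1/2310
Racah Σ t=0..0: t=0:+1/144 = 1/144
⇒ 3j(3 2 5; 0 0 0)² = 10/231, sgn -1
Racah Σ t=0..0: t=0:+1/864 = 1/864
⇒ 3j(3 2 5; 0 -2 2)² = 1/66, sgn -1
4πI² = N·(3j₀)²·(3jₘ)² = 25/99
I = +1·√(0.252525/4π) = 0.14175797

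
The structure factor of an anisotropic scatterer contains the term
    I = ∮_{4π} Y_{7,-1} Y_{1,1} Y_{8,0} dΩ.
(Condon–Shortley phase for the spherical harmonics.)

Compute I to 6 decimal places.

Rules hold: Σm=0, L=16 even, 6≤8≤8.
N = 15·3·17 = 765
Δ = 0!·14!·2!/17! = 1/2040
Racah Σ t=0..0: t=0:+1/25401600 = 1/25401600
⇒ 3j(7 1 8; 0 0 0)² = 8/255, sgn +1
Racah Σ t=0..0: t=0:+1/58060800 = 1/58060800
⇒ 3j(7 1 8; -1 1 0)² = 7/510, sgn +1
4πI² = N·(3j₀)²·(3jₘ)² = 28/85
I = +1·√(0.329412/4π) = 0.16190663

0.161907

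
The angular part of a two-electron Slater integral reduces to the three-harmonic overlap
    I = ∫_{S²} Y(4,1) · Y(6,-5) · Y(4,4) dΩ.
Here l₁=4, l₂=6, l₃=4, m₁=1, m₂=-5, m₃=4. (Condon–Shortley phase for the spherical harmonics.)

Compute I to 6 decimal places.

m-sum 0 ✓  L=14 even ✓  2≤4≤10 ✓
Π(2lᵢ+1) = 9×13×9 = 1053
triangle coeff Δ(4,6,4) = 1/1261260
Σ_t [2,4]: t=2:+1/4608 t=3:−1/1296 t=4:+1/4608 = -7/20736
(3j)²=20/1287 [(4 6 4; 0 0 0)], sign=-1
Σ_t [1,1]: t=1:−1/172800 = -1/172800
(3j)²=2/65 [(4 6 4; 1 -5 4)], sign=-1
⇒ 4πI² = 72/143
I = (+1)√(72/143/(4π)) = 0.20016738

0.200167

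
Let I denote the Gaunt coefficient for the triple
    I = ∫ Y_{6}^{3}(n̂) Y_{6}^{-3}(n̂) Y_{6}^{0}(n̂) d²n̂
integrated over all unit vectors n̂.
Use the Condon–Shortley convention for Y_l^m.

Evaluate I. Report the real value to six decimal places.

0.123095

Checks pass: Σm=0; 18 even; l₃=6∈[0,12].
(2·6+1)(2·6+1)(2·6+1) = 2197
Δ: 6! 6! 6! / 19! → 1/325909584
sum: t=0:+1/373248000 t=1:−1/1728000 t=2:+1/110592 t=3:−1/46656 t=4:+1/110592 t=5:−1/1728000 t=6:+1/373248000 = -7/1555200
3j²(6 6 6; 0 0 0) = Δ·Π!·Σ² = 400/46189  (sign -1)
sum: t=0:+1/933120 t=1:−1/276480 t=2:+1/691200 t=3:−1/18662400 = -43/37324800
3j²(6 6 6; 3 -3 0) = Δ·Π!·Σ² = 1849/184756  (sign -1)
combine: 4πI² = 2197·400/46189·1849/184756 = 2403700/12623809
take √, sign +1: I = 0.12309488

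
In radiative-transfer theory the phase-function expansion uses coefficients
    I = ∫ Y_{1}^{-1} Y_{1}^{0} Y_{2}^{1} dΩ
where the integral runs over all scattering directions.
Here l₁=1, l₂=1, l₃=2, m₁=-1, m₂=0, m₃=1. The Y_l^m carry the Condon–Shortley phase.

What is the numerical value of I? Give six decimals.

Checks pass: Σm=0; 4 even; l₃=2∈[0,2].
(2·1+1)(2·1+1)(2·2+1) = 45
Δ: 0! 2! 2! / 5! → 1/30
sum: t=0:+1/1 = 1/1
3j²(1 1 2; 0 0 0) = Δ·Π!·Σ² = 2/15  (sign +1)
sum: t=0:+1/2 = 1/2
3j²(1 1 2; -1 0 1) = Δ·Π!·Σ² = 1/10  (sign -1)
combine: 4πI² = 45·2/15·1/10 = 3/5
take √, sign -1: I = -0.21850969

-0.218510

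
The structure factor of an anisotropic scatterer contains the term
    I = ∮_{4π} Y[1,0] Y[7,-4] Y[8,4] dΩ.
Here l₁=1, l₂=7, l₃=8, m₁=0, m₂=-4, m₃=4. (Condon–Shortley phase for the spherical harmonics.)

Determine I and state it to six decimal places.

Rules hold: Σm=0, L=16 even, 6≤8≤8.
N = 3·15·17 = 765
Δ = 0!·2!·14!/17! = 1/2040
Racah Σ t=0..0: t=0:+1/25401600 = 1/25401600
⇒ 3j(1 7 8; 0 0 0)² = 8/255, sgn +1
Racah Σ t=0..0: t=0:+1/239500800 = 1/239500800
⇒ 3j(1 7 8; 0 -4 4)² = 2/85, sgn +1
4πI² = N·(3j₀)²·(3jₘ)² = 48/85
I = +1·√(0.564706/4π) = 0.21198553

0.211986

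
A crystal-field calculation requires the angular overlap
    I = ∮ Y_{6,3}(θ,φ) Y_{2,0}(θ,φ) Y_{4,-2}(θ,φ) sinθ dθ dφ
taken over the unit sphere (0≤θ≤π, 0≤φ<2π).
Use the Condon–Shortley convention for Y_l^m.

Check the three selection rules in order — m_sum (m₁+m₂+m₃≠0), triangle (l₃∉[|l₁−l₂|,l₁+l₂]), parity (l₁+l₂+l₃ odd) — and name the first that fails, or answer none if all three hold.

m_sum

m₁+m₂+m₃ = 3 + 0 − 2 = 1  ✗
triangle: |6−2|=4 ≤ l₃=4 ≤ 6+2=8
parity: l₁+l₂+l₃ = 12 is even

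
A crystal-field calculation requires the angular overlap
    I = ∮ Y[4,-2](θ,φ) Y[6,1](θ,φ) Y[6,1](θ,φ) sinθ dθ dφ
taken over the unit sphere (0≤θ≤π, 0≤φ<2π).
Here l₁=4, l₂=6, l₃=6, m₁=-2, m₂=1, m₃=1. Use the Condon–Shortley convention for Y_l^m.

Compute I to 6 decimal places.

0.133571

m-sum 0 ✓  L=16 even ✓  2≤6≤10 ✓
Π(2lᵢ+1) = 9×13×13 = 1521
triangle coeff Δ(4,6,6) = 1/15315300
Σ_t [0,4]: t=0:+1/829440 t=1:−1/25920 t=2:+1/9216 t=3:−1/25920 t=4:+1/829440 = 7/207360
(3j)²=28/2431 [(4 6 6; 0 0 0)], sign=+1
Σ_t [2,4]: t=2:+1/69120 t=3:−1/20736 t=4:+1/69120 = -1/51840
(3j)²=280/21879 [(4 6 6; -2 1 1)], sign=+1
⇒ 4πI² = 7840/34969
I = (+1)√(7840/34969/(4π)) = 0.13357079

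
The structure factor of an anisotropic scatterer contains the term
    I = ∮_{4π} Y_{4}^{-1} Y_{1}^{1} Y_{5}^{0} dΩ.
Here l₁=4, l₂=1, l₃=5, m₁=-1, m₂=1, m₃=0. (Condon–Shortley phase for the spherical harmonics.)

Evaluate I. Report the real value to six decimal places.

0.155288

Checks pass: Σm=0; 10 even; l₃=5∈[3,5].
(2·4+1)(2·1+1)(2·5+1) = 297
Δ: 0! 8! 2! / 11! → 1/495
sum: t=0:+1/576 = 1/576
3j²(4 1 5; 0 0 0) = Δ·Π!·Σ² = 5/99  (sign -1)
sum: t=0:+1/1440 = 1/1440
3j²(4 1 5; -1 1 0) = Δ·Π!·Σ² = 2/99  (sign -1)
combine: 4πI² = 297·5/99·2/99 = 10/33
take √, sign +1: I = 0.15528807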